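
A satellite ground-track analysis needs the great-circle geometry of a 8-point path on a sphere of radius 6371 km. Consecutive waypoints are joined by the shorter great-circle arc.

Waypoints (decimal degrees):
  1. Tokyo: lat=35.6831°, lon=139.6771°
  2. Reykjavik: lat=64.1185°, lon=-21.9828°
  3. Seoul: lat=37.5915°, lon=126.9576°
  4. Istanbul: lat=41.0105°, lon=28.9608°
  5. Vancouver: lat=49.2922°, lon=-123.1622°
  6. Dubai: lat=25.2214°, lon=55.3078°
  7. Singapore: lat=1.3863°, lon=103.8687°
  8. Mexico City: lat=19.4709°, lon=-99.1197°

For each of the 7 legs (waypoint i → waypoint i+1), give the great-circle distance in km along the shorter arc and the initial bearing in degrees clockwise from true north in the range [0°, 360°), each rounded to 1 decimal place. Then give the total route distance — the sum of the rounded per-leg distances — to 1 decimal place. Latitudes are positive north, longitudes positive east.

Leg 1: dist=8801.0 km, bearing=352.0°
Leg 2: dist=8381.0 km, bearing=25.0°
Leg 3: dist=7951.7 km, bearing=308.0°
Leg 4: dist=9609.8 km, bearing=342.2°
Leg 5: dist=11728.2 km, bearing=1.4°
Leg 6: dist=5836.9 km, bearing=109.1°
Leg 7: dist=16598.5 km, bearing=46.1°
Total: 68907.1 km

Leg 1: φ1=0.6227876, φ2=1.1190789, Δφ=0.4962914, Δλ=-2.8214975 rad; a=sin²(Δφ/2)+cosφ1·cosφ2·sin²(Δλ/2)=0.4058766721; c=2·atan2(√a, √(1-a))=1.381419748; dist=6371·c=8801.025 ≈ 8801.0 km; running total=8801.0 km
Leg 1 bearing: y=sinΔλ·cosφ2=-0.13735128, x=cosφ1·sinφ2-sinφ1·cosφ2·cosΔλ=0.97246996; θ=atan2(y, x)=-8.0393° <0 so +360° → 351.9607° ≈ 352.0°
Leg 2: φ1=1.1190789, φ2=0.6560954, Δφ=-0.4629835, Δλ=2.5995004 rad; a=sin²(Δφ/2)+cosφ1·cosφ2·sin²(Δλ/2)=0.3737264728; c=2·atan2(√a, √(1-a))=1.315484588; dist=6371·c=8380.952 ≈ 8381.0 km; running total=17182.0 km
Leg 2 bearing: y=sinΔλ·cosφ2=0.40881224, x=cosφ1·sinφ2-sinφ1·cosφ2·cosΔλ=0.87697921; θ=atan2(y, x)=24.9930° ≈ 25.0°
Leg 3: φ1=0.6560954, φ2=0.7157683, Δφ=0.0596728, Δλ=-1.7103668 rad; a=sin²(Δφ/2)+cosφ1·cosφ2·sin²(Δλ/2)=0.3414415219; c=2·atan2(√a, √(1-a))=1.248108337; dist=6371·c=7951.698 ≈ 7951.7 km; running total=25133.7 km
Leg 3 bearing: y=sinΔλ·cosφ2=-0.74725159, x=cosφ1·sinφ2-sinφ1·cosφ2·cosΔλ=0.58399649; θ=atan2(y, x)=-51.9915° <0 so +360° → 308.0085° ≈ 308.0°
Leg 4: φ1=0.7157683, φ2=0.8603112, Δφ=0.1445429, Δλ=-2.6550472 rad; a=sin²(Δφ/2)+cosφ1·cosφ2·sin²(Δλ/2)=0.4688026150; c=2·atan2(√a, √(1-a))=1.508361001; dist=6371·c=9609.768 ≈ 9609.8 km; running total=34743.5 km
Leg 4 bearing: y=sinΔλ·cosφ2=-0.30495317, x=cosφ1·sinφ2-sinφ1·cosφ2·cosΔλ=0.95032124; θ=atan2(y, x)=-17.7912° <0 so +360° → 342.2088° ≈ 342.2°
Leg 5: φ1=0.8603112, φ2=0.4401965, Δφ=-0.4201147, Δλ=3.1148891 rad; a=sin²(Δφ/2)+cosφ1·cosφ2·sin²(Δλ/2)=0.6333996408; c=2·atan2(√a, √(1-a))=1.840866723; dist=6371·c=11728.162 ≈ 11728.2 km; running total=46471.7 km
Leg 5 bearing: y=sinΔλ·cosφ2=0.02415496, x=cosφ1·sinφ2-sinφ1·cosφ2·cosΔλ=0.96344937; θ=atan2(y, x)=1.4362° ≈ 1.4°
Leg 6: φ1=0.4401965, φ2=0.0241955, Δφ=-0.4160010, Δλ=0.8475476 rad; a=sin²(Δφ/2)+cosφ1·cosφ2·sin²(Δλ/2)=0.1955677614; c=2·atan2(√a, √(1-a))=0.916167961; dist=6371·c=5836.906 ≈ 5836.9 km; running total=52308.6 km
Leg 6 bearing: y=sinΔλ·cosφ2=0.74944018, x=cosφ1·sinφ2-sinφ1·cosφ2·cosΔλ=-0.26004513; θ=atan2(y, x)=109.1361° ≈ 109.1°
Leg 7: φ1=0.0241955, φ2=0.3398313, Δφ=0.3156358, Δλ=-3.5428159 rad; a=sin²(Δφ/2)+cosφ1·cosφ2·sin²(Δλ/2)=0.9298091432; c=2·atan2(√a, √(1-a))=2.605318443; dist=6371·c=16598.484 ≈ 16598.5 km; running total=68907.1 km
Leg 7 bearing: y=sinΔλ·cosφ2=0.36820986, x=cosφ1·sinφ2-sinφ1·cosφ2·cosΔλ=0.35422860; θ=atan2(y, x)=46.1087° ≈ 46.1°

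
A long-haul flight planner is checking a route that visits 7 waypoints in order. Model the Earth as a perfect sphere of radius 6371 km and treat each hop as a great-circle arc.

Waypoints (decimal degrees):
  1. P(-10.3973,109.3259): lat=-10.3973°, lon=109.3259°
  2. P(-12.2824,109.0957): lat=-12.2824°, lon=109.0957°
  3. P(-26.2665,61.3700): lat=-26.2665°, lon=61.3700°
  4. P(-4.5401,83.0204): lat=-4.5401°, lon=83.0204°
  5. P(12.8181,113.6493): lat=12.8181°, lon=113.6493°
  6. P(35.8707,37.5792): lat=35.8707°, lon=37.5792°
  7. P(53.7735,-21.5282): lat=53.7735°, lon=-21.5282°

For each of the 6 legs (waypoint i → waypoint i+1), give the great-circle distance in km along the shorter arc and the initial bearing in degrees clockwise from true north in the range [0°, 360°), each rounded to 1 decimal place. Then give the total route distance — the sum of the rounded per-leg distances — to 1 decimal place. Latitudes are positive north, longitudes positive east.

Leg 1: dist=211.1 km, bearing=186.8°
Leg 2: dist=5212.6 km, bearing=245.4°
Leg 3: dist=3337.5 km, bearing=47.3°
Leg 4: dist=3895.2 km, bearing=59.9°
Leg 5: dist=7930.9 km, bearing=303.9°
Leg 6: dist=4899.7 km, bearing=313.2°
Total: 25487.0 km

Leg 1: φ1=-0.1814671, φ2=-0.2143683, Δφ=-0.0329012, Δλ=-0.0040177 rad; a=sin²(Δφ/2)+cosφ1·cosφ2·sin²(Δλ/2)=0.0002744763; c=2·atan2(√a, √(1-a))=0.033136169; dist=6371·c=211.111 ≈ 211.1 km; running total=211.1 km
Leg 1 bearing: y=sinΔλ·cosφ2=-0.00392578, x=cosφ1·sinφ2-sinφ1·cosφ2·cosΔλ=-0.03289669; θ=atan2(y, x)=-173.1947° <0 so +360° → 186.8053° ≈ 186.8°
Leg 2: φ1=-0.2143683, φ2=-0.4584369, Δφ=-0.2440686, Δλ=-0.8329706 rad; a=sin²(Δφ/2)+cosφ1·cosφ2·sin²(Δλ/2)=0.1582204042; c=2·atan2(√a, √(1-a))=0.818168451; dist=6371·c=5212.551 ≈ 5212.6 km; running total=5423.7 km
Leg 2 bearing: y=sinΔλ·cosφ2=-0.66353138, x=cosφ1·sinφ2-sinφ1·cosφ2·cosΔλ=-0.30409365; θ=atan2(y, x)=-114.6218° <0 so +360° → 245.3782° ≈ 245.4°
Leg 3: φ1=-0.4584369, φ2=-0.0792397, Δφ=0.3791972, Δλ=0.3778708 rad; a=sin²(Δφ/2)+cosφ1·cosφ2·sin²(Δλ/2)=0.0670513499; c=2·atan2(√a, √(1-a))=0.523854926; dist=6371·c=3337.480 ≈ 3337.5 km; running total=8761.2 km
Leg 3 bearing: y=sinΔλ·cosφ2=0.36778461, x=cosφ1·sinφ2-sinφ1·cosφ2·cosΔλ=0.33905213; θ=atan2(y, x)=47.3278° ≈ 47.3°
Leg 4: φ1=-0.0792397, φ2=0.2237180, Δφ=0.3029577, Δλ=0.5345752 rad; a=sin²(Δφ/2)+cosφ1·cosφ2·sin²(Δλ/2)=0.0905764679; c=2·atan2(√a, √(1-a))=0.611396753; dist=6371·c=3895.209 ≈ 3895.2 km; running total=12656.4 km
Leg 4 bearing: y=sinΔλ·cosφ2=0.49677903, x=cosφ1·sinφ2-sinφ1·cosφ2·cosΔλ=0.28757621; θ=atan2(y, x)=59.9342° ≈ 59.9°
Leg 5: φ1=0.2237180, φ2=0.6260618, Δφ=0.4023438, Δλ=-1.3276737 rad; a=sin²(Δφ/2)+cosφ1·cosφ2·sin²(Δλ/2)=0.3398928184; c=2·atan2(√a, √(1-a))=1.244840570; dist=6371·c=7930.879 ≈ 7930.9 km; running total=20587.3 km
Leg 5 bearing: y=sinΔλ·cosφ2=-0.78651005, x=cosφ1·sinφ2-sinφ1·cosφ2·cosΔλ=0.52807641; θ=atan2(y, x)=-56.1219° <0 so +360° → 303.8781° ≈ 303.9°
Leg 6: φ1=0.6260618, φ2=0.9385246, Δφ=0.3124628, Δλ=-1.0316187 rad; a=sin²(Δφ/2)+cosφ1·cosφ2·sin²(Δλ/2)=0.1407180827; c=2·atan2(√a, √(1-a))=0.769061272; dist=6371·c=4899.689 ≈ 4899.7 km; running total=25487.0 km
Leg 6 bearing: y=sinΔλ·cosφ2=-0.50713739, x=cosφ1·sinφ2-sinφ1·cosφ2·cosΔλ=0.47589671; θ=atan2(y, x)=-46.8202° <0 so +360° → 313.1798° ≈ 313.2°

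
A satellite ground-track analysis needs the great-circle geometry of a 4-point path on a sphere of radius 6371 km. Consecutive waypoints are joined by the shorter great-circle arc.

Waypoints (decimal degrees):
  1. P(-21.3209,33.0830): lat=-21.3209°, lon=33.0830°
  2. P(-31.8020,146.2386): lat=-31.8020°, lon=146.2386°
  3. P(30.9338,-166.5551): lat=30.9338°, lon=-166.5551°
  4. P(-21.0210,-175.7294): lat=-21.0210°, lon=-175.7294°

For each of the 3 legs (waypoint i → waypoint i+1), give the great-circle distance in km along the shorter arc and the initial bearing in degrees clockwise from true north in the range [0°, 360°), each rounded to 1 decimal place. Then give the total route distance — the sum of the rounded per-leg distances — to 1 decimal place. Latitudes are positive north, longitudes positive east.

Leg 1: dist=10772.1 km, bearing=128.1°
Leg 2: dist=8565.9 km, bearing=40.2°
Leg 3: dist=5859.6 km, bearing=190.8°
Total: 25197.6 km

Leg 1: φ1=-0.3721199, φ2=-0.5550496, Δφ=-0.1829297, Δλ=1.9749378 rad; a=sin²(Δφ/2)+cosφ1·cosφ2·sin²(Δλ/2)=0.5598578335; c=2·atan2(√a, √(1-a))=1.690799811; dist=6371·c=10772.086 ≈ 10772.1 km; running total=10772.1 km
Leg 1 bearing: y=sinΔλ·cosφ2=0.78140871, x=cosφ1·sinφ2-sinφ1·cosφ2·cosΔλ=-0.61242843; θ=atan2(y, x)=128.0875° ≈ 128.1°
Leg 2: φ1=-0.5550496, φ2=0.5398967, Δφ=1.0949463, Δλ=-5.4592799 rad; a=sin²(Δφ/2)+cosφ1·cosφ2·sin²(Δλ/2)=0.3878242881; c=2·atan2(√a, √(1-a))=1.344518884; dist=6371·c=8565.930 ≈ 8565.9 km; running total=19338.0 km
Leg 2 bearing: y=sinΔλ·cosφ2=0.62942953, x=cosφ1·sinφ2-sinφ1·cosφ2·cosΔλ=0.74396566; θ=atan2(y, x)=40.2328° ≈ 40.2°
Leg 3: φ1=0.5398967, φ2=-0.3668857, Δφ=-0.9067823, Δλ=-0.1601217 rad; a=sin²(Δφ/2)+cosφ1·cosφ2·sin²(Δλ/2)=0.1969797091; c=2·atan2(√a, √(1-a))=0.919722916; dist=6371·c=5859.555 ≈ 5859.6 km; running total=25197.6 km
Leg 3 bearing: y=sinΔλ·cosφ2=-0.14882761, x=cosφ1·sinφ2-sinφ1·cosφ2·cosΔλ=-0.78138669; θ=atan2(y, x)=-169.2163° <0 so +360° → 190.7837° ≈ 190.8°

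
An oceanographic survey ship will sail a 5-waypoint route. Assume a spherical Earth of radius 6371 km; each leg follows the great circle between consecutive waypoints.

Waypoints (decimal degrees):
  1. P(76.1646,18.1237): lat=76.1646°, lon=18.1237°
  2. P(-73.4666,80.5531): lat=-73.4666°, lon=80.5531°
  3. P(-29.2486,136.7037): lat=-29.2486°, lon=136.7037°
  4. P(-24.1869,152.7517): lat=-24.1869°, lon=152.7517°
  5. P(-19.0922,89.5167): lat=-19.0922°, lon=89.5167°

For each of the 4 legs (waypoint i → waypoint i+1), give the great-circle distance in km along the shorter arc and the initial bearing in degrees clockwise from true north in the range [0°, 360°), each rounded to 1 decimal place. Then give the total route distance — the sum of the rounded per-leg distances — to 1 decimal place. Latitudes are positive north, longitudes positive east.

Leg 1: dist=17132.0 km, bearing=144.8°
Leg 2: dist=5854.3 km, bearing=65.7°
Leg 3: dist=1688.5 km, bearing=74.3°
Leg 4: dist=6507.0 km, bearing=261.6°
Total: 31181.8 km

Leg 1: φ1=1.3293230, φ2=-1.2822341, Δφ=-2.6115571, Δλ=1.0895986 rad; a=sin²(Δφ/2)+cosφ1·cosφ2·sin²(Δλ/2)=0.9496717010; c=2·atan2(√a, √(1-a))=2.689061837; dist=6371·c=17132.013 ≈ 17132.0 km; running total=17132.0 km
Leg 1 bearing: y=sinΔλ·cosφ2=0.25225832, x=cosφ1·sinφ2-sinφ1·cosφ2·cosΔλ=-0.35713749; θ=atan2(y, x)=144.7651° ≈ 144.8°
Leg 2: φ1=-1.2822341, φ2=-0.5104844, Δφ=0.7717497, Δλ=0.9800128 rad; a=sin²(Δφ/2)+cosφ1·cosφ2·sin²(Δλ/2)=0.1966497108; c=2·atan2(√a, √(1-a))=0.918892922; dist=6371·c=5854.267 ≈ 5854.3 km; running total=22986.3 km
Leg 2 bearing: y=sinΔλ·cosφ2=0.72462180, x=cosφ1·sinφ2-sinφ1·cosφ2·cosΔλ=0.32686030; θ=atan2(y, x)=65.7210° ≈ 65.7°
Leg 3: φ1=-0.5104844, φ2=-0.4221410, Δφ=0.0883433, Δλ=0.2800904 rad; a=sin²(Δφ/2)+cosφ1·cosφ2·sin²(Δλ/2)=0.0174580722; c=2·atan2(√a, √(1-a))=0.265033007; dist=6371·c=1688.525 ≈ 1688.5 km; running total=24674.8 km
Leg 3 bearing: y=sinΔλ·cosφ2=0.25217473, x=cosφ1·sinφ2-sinφ1·cosφ2·cosΔλ=0.07085943; θ=atan2(y, x)=74.3050° ≈ 74.3°
Leg 4: φ1=-0.4221410, φ2=-0.3332218, Δφ=0.0889193, Δλ=-1.1036590 rad; a=sin²(Δφ/2)+cosφ1·cosφ2·sin²(Δλ/2)=0.2388920930; c=2·atan2(√a, √(1-a))=1.021349197; dist=6371·c=6507.016 ≈ 6507.0 km; running total=31181.8 km
Leg 4 bearing: y=sinΔλ·cosφ2=-0.84374787, x=cosφ1·sinφ2-sinφ1·cosφ2·cosΔλ=-0.12401684; θ=atan2(y, x)=-98.3617° <0 so +360° → 261.6383° ≈ 261.6°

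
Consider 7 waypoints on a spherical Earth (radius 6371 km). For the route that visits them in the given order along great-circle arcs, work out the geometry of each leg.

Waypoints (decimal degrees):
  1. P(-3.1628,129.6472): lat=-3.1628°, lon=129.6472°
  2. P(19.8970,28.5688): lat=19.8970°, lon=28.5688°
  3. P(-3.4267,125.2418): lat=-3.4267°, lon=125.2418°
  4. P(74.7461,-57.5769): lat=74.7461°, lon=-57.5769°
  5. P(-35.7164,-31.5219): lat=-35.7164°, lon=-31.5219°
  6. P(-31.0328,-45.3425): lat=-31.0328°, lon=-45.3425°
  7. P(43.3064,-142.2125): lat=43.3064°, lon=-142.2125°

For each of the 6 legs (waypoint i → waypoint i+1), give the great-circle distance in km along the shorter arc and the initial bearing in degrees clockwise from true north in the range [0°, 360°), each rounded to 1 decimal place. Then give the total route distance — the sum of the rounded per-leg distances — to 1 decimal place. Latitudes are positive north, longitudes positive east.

Leg 1: φ1=-0.0552013, φ2=0.3472682, Δφ=0.4024694, Δλ=-1.7641509 rad; a=sin²(Δφ/2)+cosφ1·cosφ2·sin²(Δλ/2)=0.5995917971; c=2·atan2(√a, √(1-a))=1.771321078; dist=6371·c=11285.087 ≈ 11285.1 km; running total=11285.1 km
Leg 1 bearing: y=sinΔλ·cosφ2=-0.92278351, x=cosφ1·sinφ2-sinφ1·cosφ2·cosΔλ=0.32984313; θ=atan2(y, x)=-70.3309° <0 so +360° → 289.6691° ≈ 289.7°
Leg 2: φ1=0.3472682, φ2=-0.0598072, Δφ=-0.4070754, Δλ=1.6872621 rad; a=sin²(Δφ/2)+cosφ1·cosφ2·sin²(Δλ/2)=0.5647064025; c=2·atan2(√a, √(1-a))=1.700573109; dist=6371·c=10834.351 ≈ 10834.4 km; running total=22119.5 km
Leg 2 bearing: y=sinΔλ·cosφ2=0.99144971, x=cosφ1·sinφ2-sinφ1·cosφ2·cosΔλ=-0.01672695; θ=atan2(y, x)=90.9666° ≈ 91.0°
Leg 3: φ1=-0.0598072, φ2=1.3045655, Δφ=1.3643727, Δλ=-3.1907882 rad; a=sin²(Δφ/2)+cosφ1·cosφ2·sin²(Δλ/2)=0.6599872558; c=2·atan2(√a, √(1-a))=1.896498911; dist=6371·c=12082.595 ≈ 12082.6 km; running total=34202.1 km
Leg 3 bearing: y=sinΔλ·cosφ2=0.01293799, x=cosφ1·sinφ2-sinφ1·cosφ2·cosΔλ=0.94733781; θ=atan2(y, x)=0.7825° ≈ 0.8°
Leg 4: φ1=1.3045655, φ2=-0.6233688, Δφ=-1.9279343, Δλ=0.4547455 rad; a=sin²(Δφ/2)+cosφ1·cosφ2·sin²(Δλ/2)=0.6856515550; c=2·atan2(√a, √(1-a))=1.951208394; dist=6371·c=12431.149 ≈ 12431.1 km; running total=46633.2 km
Leg 4 bearing: y=sinΔλ·cosφ2=0.35662109, x=cosφ1·sinφ2-sinφ1·cosφ2·cosΔλ=-0.85729540; θ=atan2(y, x)=157.4135° ≈ 157.4°
Leg 5: φ1=-0.6233688, φ2=-0.5416245, Δφ=0.0817442, Δλ=-0.2412150 rad; a=sin²(Δφ/2)+cosφ1·cosφ2·sin²(Δλ/2)=0.0117405216; c=2·atan2(√a, √(1-a))=0.217133674; dist=6371·c=1383.359 ≈ 1383.4 km; running total=48016.6 km
Leg 5 bearing: y=sinΔλ·cosφ2=-0.20469189, x=cosφ1·sinφ2-sinφ1·cosφ2·cosΔλ=0.06717111; θ=atan2(y, x)=-71.8324° <0 so +360° → 288.1676° ≈ 288.2°
Leg 6: φ1=-0.5416245, φ2=0.7558393, Δφ=1.2974638, Δλ=-1.6907004 rad; a=sin²(Δφ/2)+cosφ1·cosφ2·sin²(Δλ/2)=0.7140936298; c=2·atan2(√a, √(1-a))=2.013282217; dist=6371·c=12826.621 ≈ 12826.6 km; running total=60843.2 km
Leg 6 bearing: y=sinΔλ·cosφ2=-0.72247137, x=cosφ1·sinφ2-sinφ1·cosφ2·cosΔλ=0.54285430; θ=atan2(y, x)=-53.0793° <0 so +360° → 306.9207° ≈ 306.9°

Leg 1: dist=11285.1 km, bearing=289.7°
Leg 2: dist=10834.4 km, bearing=91.0°
Leg 3: dist=12082.6 km, bearing=0.8°
Leg 4: dist=12431.1 km, bearing=157.4°
Leg 5: dist=1383.4 km, bearing=288.2°
Leg 6: dist=12826.6 km, bearing=306.9°
Total: 60843.2 km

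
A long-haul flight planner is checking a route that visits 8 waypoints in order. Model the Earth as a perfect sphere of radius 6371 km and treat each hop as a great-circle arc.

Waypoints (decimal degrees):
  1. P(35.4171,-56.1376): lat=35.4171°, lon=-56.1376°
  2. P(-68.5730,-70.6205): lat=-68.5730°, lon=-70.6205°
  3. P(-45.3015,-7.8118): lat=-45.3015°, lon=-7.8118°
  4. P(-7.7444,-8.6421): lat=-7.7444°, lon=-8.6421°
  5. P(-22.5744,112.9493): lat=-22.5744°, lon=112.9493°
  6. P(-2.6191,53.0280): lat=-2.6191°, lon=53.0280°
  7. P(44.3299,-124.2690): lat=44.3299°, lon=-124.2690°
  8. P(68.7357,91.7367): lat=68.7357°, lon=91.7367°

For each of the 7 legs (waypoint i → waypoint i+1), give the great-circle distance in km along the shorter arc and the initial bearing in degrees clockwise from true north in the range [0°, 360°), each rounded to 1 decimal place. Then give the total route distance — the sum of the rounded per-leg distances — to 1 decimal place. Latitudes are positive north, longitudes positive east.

Leg 1: dist=11625.4 km, bearing=185.4°
Leg 2: dist=4316.7 km, bearing=86.4°
Leg 3: dist=4176.9 km, bearing=358.7°
Leg 4: dist=12822.3 km, bearing=119.5°
Leg 5: dist=6819.0 km, bearing=279.8°
Leg 6: dist=15369.4 km, bearing=357.1°
Leg 7: dist=7095.4 km, bearing=346.3°
Total: 62225.1 km

Leg 1: φ1=0.6181450, φ2=-1.1968246, Δφ=-1.8149696, Δλ=-0.2527743 rad; a=sin²(Δφ/2)+cosφ1·cosφ2·sin²(Δλ/2)=0.6256074741; c=2·atan2(√a, √(1-a))=1.824731579; dist=6371·c=11625.365 ≈ 11625.4 km; running total=11625.4 km
Leg 1 bearing: y=sinΔλ·cosφ2=-0.09136213, x=cosφ1·sinφ2-sinφ1·cosφ2·cosΔλ=-0.96360988; θ=atan2(y, x)=-174.5838° <0 so +360° → 185.4162° ≈ 185.4°
Leg 2: φ1=-1.1968246, φ2=-0.7906603, Δφ=0.4061643, Δλ=1.0962186 rad; a=sin²(Δφ/2)+cosφ1·cosφ2·sin²(Δλ/2)=0.1104463219; c=2·atan2(√a, √(1-a))=0.677555695; dist=6371·c=4316.707 ≈ 4316.7 km; running total=15942.1 km
Leg 2 bearing: y=sinΔλ·cosφ2=0.62564303, x=cosφ1·sinφ2-sinφ1·cosφ2·cosΔλ=0.03952886; θ=atan2(y, x)=86.3848° ≈ 86.4°
Leg 3: φ1=-0.7906603, φ2=-0.1351653, Δφ=0.6554951, Δλ=-0.0144915 rad; a=sin²(Δφ/2)+cosφ1·cosφ2·sin²(Δλ/2)=0.1036634577; c=2·atan2(√a, √(1-a))=0.655615099; dist=6371·c=4176.924 ≈ 4176.9 km; running total=20119.0 km
Leg 3 bearing: y=sinΔλ·cosφ2=-0.01435879, x=cosφ1·sinφ2-sinφ1·cosφ2·cosΔλ=0.60947781; θ=atan2(y, x)=-1.3496° <0 so +360° → 358.6504° ≈ 358.7°
Leg 4: φ1=-0.1351653, φ2=-0.3939976, Δφ=-0.2588323, Δλ=2.1221703 rad; a=sin²(Δφ/2)+cosφ1·cosφ2·sin²(Δλ/2)=0.7137896268; c=2·atan2(√a, √(1-a))=2.012609520; dist=6371·c=12822.335 ≈ 12822.3 km; running total=32941.3 km
Leg 4 bearing: y=sinΔλ·cosφ2=0.78654179, x=cosφ1·sinφ2-sinφ1·cosφ2·cosΔλ=-0.44556480; θ=atan2(y, x)=119.5309° ≈ 119.5°
Leg 5: φ1=-0.3939976, φ2=-0.0457119, Δφ=0.3482857, Δλ=-1.0458240 rad; a=sin²(Δφ/2)+cosφ1·cosφ2·sin²(Δλ/2)=0.2600763184; c=2·atan2(√a, √(1-a))=1.070315597; dist=6371·c=6818.981 ≈ 6819.0 km; running total=39760.3 km
Leg 5 bearing: y=sinΔλ·cosφ2=-0.86443386, x=cosφ1·sinφ2-sinφ1·cosφ2·cosΔλ=0.15000202; θ=atan2(y, x)=-80.1557° <0 so +360° → 279.8443° ≈ 279.8°
Leg 6: φ1=-0.0457119, φ2=0.7737027, Δφ=0.8194146, Δλ=-3.0944164 rad; a=sin²(Δφ/2)+cosφ1·cosφ2·sin²(Δλ/2)=0.8728588692; c=2·atan2(√a, √(1-a))=2.412407781; dist=6371·c=15369.44997 ≈ 15369.4 km; running total=55129.7 km
Leg 6 bearing: y=sinΔλ·cosφ2=-0.03373398, x=cosφ1·sinφ2-sinφ1·cosφ2·cosΔλ=0.66540745; θ=atan2(y, x)=-2.9022° <0 so +360° → 357.0978° ≈ 357.1°
Leg 7: φ1=0.7737027, φ2=1.1996643, Δφ=0.4259616, Δλ=3.7700107 rad; a=sin²(Δφ/2)+cosφ1·cosφ2·sin²(Δλ/2)=0.2793267992; c=2·atan2(√a, √(1-a))=1.113697764; dist=6371·c=7095.368 ≈ 7095.4 km; running total=62225.1 km
Leg 7 bearing: y=sinΔλ·cosφ2=-0.21320164, x=cosφ1·sinφ2-sinφ1·cosφ2·cosΔλ=0.87164122; θ=atan2(y, x)=-13.7446° <0 so +360° → 346.2554° ≈ 346.3°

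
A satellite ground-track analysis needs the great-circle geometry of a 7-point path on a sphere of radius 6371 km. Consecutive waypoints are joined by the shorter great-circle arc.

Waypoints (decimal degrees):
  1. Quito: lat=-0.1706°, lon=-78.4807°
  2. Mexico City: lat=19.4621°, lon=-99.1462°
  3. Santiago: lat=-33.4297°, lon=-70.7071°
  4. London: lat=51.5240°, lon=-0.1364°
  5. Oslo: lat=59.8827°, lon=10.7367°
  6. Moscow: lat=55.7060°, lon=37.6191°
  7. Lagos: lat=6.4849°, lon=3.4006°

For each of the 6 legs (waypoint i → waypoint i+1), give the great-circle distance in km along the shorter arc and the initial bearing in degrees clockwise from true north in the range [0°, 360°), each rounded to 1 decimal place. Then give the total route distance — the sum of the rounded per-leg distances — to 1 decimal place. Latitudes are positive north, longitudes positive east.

Leg 1: φ1=-0.0029775, φ2=0.3396777, Δφ=0.3426553, Δλ=-0.3606810 rad; a=sin²(Δφ/2)+cosφ1·cosφ2·sin²(Δλ/2)=0.0594003690; c=2·atan2(√a, √(1-a))=0.492403288; dist=6371·c=3137.101 ≈ 3137.1 km; running total=3137.1 km
Leg 1 bearing: y=sinΔλ·cosφ2=-0.33274689, x=cosφ1·sinφ2-sinφ1·cosφ2·cosΔλ=0.33580853; θ=atan2(y, x)=-44.7376° <0 so +360° → 315.2624° ≈ 315.3°
Leg 2: φ1=0.3396777, φ2=-0.5834583, Δφ=-0.9231361, Δλ=0.4963559 rad; a=sin²(Δφ/2)+cosφ1·cosφ2·sin²(Δλ/2)=0.2458176172; c=2·atan2(√a, √(1-a))=1.037511517; dist=6371·c=6609.986 ≈ 6610.0 km; running total=9747.1 km
Leg 2 bearing: y=sinΔλ·cosφ2=0.39743897, x=cosφ1·sinφ2-sinφ1·cosφ2·cosΔλ=-0.76394210; θ=atan2(y, x)=152.5144° ≈ 152.5°
Leg 3: φ1=-0.5834583, φ2=0.8992634, Δφ=1.4827218, Δλ=1.2316911 rad; a=sin²(Δφ/2)+cosφ1·cosφ2·sin²(Δλ/2)=0.6292833129; c=2·atan2(√a, √(1-a))=1.832334400; dist=6371·c=11673.802 ≈ 11673.8 km; running total=21420.9 km
Leg 3 bearing: y=sinΔλ·cosφ2=0.58675489, x=cosφ1·sinφ2-sinφ1·cosφ2·cosΔλ=0.76737344; θ=atan2(y, x)=37.4025° ≈ 37.4°
Leg 4: φ1=0.8992634, φ2=1.0451503, Δφ=0.1458868, Δλ=0.1897714 rad; a=sin²(Δφ/2)+cosφ1·cosφ2·sin²(Δλ/2)=0.0081136784; c=2·atan2(√a, √(1-a))=0.180396428; dist=6371·c=1149.306 ≈ 1149.3 km; running total=22570.2 km
Leg 4 bearing: y=sinΔλ·cosφ2=0.09465145, x=cosφ1·sinφ2-sinφ1·cosφ2·cosΔλ=0.15242208; θ=atan2(y, x)=31.8396° ≈ 31.8°
Leg 5: φ1=1.0451503, φ2=0.9722531, Δφ=-0.0728972, Δλ=0.4691864 rad; a=sin²(Δφ/2)+cosφ1·cosφ2·sin²(Δλ/2)=0.0166036723; c=2·atan2(√a, √(1-a))=0.258429014; dist=6371·c=1646.451 ≈ 1646.5 km; running total=24216.7 km
Leg 5 bearing: y=sinΔλ·cosφ2=0.25476524, x=cosφ1·sinφ2-sinφ1·cosφ2·cosΔλ=-0.02016514; θ=atan2(y, x)=94.5256° ≈ 94.5°
Leg 6: φ1=0.9722531, φ2=0.1131829, Δφ=-0.8590703, Δλ=-0.5972255 rad; a=sin²(Δφ/2)+cosφ1·cosφ2·sin²(Δλ/2)=0.2218830476; c=2·atan2(√a, √(1-a))=0.980949300; dist=6371·c=6249.628 ≈ 6249.6 km; running total=30466.3 km
Leg 6 bearing: y=sinΔλ·cosφ2=-0.55875229, x=cosφ1·sinφ2-sinφ1·cosφ2·cosΔλ=-0.61514203; θ=atan2(y, x)=-137.7502° <0 so +360° → 222.2498° ≈ 222.2°

Leg 1: dist=3137.1 km, bearing=315.3°
Leg 2: dist=6610.0 km, bearing=152.5°
Leg 3: dist=11673.8 km, bearing=37.4°
Leg 4: dist=1149.3 km, bearing=31.8°
Leg 5: dist=1646.5 km, bearing=94.5°
Leg 6: dist=6249.6 km, bearing=222.2°
Total: 30466.3 km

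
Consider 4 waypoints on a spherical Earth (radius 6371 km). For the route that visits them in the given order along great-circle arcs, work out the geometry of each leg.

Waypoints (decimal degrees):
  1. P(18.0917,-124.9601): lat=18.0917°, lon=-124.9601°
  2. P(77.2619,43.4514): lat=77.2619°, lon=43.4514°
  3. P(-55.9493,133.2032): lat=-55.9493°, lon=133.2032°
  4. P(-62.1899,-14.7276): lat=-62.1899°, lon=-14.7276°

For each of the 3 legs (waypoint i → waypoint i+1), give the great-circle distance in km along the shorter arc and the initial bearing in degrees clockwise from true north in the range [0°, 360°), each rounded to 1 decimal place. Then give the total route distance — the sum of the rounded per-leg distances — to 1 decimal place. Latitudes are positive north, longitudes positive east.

Leg 1: dist=9384.9 km, bearing=2.6°
Leg 2: dist=15996.9 km, bearing=108.3°
Leg 3: dist=6586.9 km, bearing=196.8°
Total: 31968.7 km

Leg 1: φ1=0.3157597, φ2=1.3484745, Δφ=1.0327148, Δλ=2.9393352 rad; a=sin²(Δφ/2)+cosφ1·cosφ2·sin²(Δλ/2)=0.4512127555; c=2·atan2(√a, √(1-a))=1.473066340; dist=6371·c=9384.906 ≈ 9384.9 km; running total=9384.9 km
Leg 1 bearing: y=sinΔλ·cosφ2=0.04429329, x=cosφ1·sinφ2-sinφ1·cosφ2·cosΔλ=0.99424208; θ=atan2(y, x)=2.5508° ≈ 2.6°
Leg 2: φ1=1.3484745, φ2=-0.9764995, Δφ=-2.3249740, Δλ=1.5664644 rad; a=sin²(Δφ/2)+cosφ1·cosφ2·sin²(Δλ/2)=0.9038078182; c=2·atan2(√a, √(1-a))=2.510893887; dist=6371·c=15996.905 ≈ 15996.9 km; running total=25381.8 km
Leg 2 bearing: y=sinΔλ·cosφ2=0.55992103, x=cosφ1·sinφ2-sinφ1·cosφ2·cosΔλ=-0.18505519; θ=atan2(y, x)=108.2888° ≈ 108.3°
Leg 3: φ1=-0.9764995, φ2=-1.0854185, Δφ=-0.1089190, Δλ=-2.5818795 rad; a=sin²(Δφ/2)+cosφ1·cosφ2·sin²(Δλ/2)=0.2442615201; c=2·atan2(√a, √(1-a))=1.033893614; dist=6371·c=6586.936 ≈ 6586.9 km; running total=31968.7 km
Leg 3 bearing: y=sinΔλ·cosφ2=-0.24770757, x=cosφ1·sinφ2-sinφ1·cosφ2·cosΔλ=-0.82281971; θ=atan2(y, x)=-163.2457° <0 so +360° → 196.7543° ≈ 196.8°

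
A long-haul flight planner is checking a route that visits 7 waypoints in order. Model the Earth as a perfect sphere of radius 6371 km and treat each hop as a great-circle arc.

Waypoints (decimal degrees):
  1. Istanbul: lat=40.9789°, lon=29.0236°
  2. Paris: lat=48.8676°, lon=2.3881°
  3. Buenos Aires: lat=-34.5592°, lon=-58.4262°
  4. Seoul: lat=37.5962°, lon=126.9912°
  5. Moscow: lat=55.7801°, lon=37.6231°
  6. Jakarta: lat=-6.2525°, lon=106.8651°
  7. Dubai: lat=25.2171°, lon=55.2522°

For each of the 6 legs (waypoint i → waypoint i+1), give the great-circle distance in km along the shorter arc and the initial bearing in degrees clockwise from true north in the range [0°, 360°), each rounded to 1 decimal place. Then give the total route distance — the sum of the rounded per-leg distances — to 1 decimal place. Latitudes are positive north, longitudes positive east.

Leg 1: φ1=0.7152167, φ2=0.8529005, Δφ=0.1376838, Δλ=-0.4648772 rad; a=sin²(Δφ/2)+cosφ1·cosφ2·sin²(Δλ/2)=0.0310825700; c=2·atan2(√a, √(1-a))=0.354457669; dist=6371·c=2258.2498 ≈ 2258.2 km; running total=2258.2 km
Leg 1 bearing: y=sinΔλ·cosφ2=-0.29490087, x=cosφ1·sinφ2-sinφ1·cosφ2·cosΔλ=0.18302801; θ=atan2(y, x)=-58.1745° <0 so +360° → 301.8255° ≈ 301.8°
Leg 2: φ1=0.8529005, φ2=-0.6031718, Δφ=-1.4560723, Δλ=-1.0614098 rad; a=sin²(Δφ/2)+cosφ1·cosφ2·sin²(Δλ/2)=0.5815426401; c=2·atan2(√a, √(1-a))=1.734613323; dist=6371·c=11051.221 ≈ 11051.2 km; running total=13309.4 km
Leg 2 bearing: y=sinΔλ·cosφ2=-0.71898695, x=cosφ1·sinφ2-sinφ1·cosφ2·cosΔλ=-0.67561894; θ=atan2(y, x)=-133.2188° <0 so +360° → 226.7812° ≈ 226.8°
Leg 3: φ1=-0.6031718, φ2=0.6561775, Δφ=1.2593493, Δλ=3.2361441 rad; a=sin²(Δφ/2)+cosφ1·cosφ2·sin²(Δλ/2)=0.9978404810; c=2·atan2(√a, √(1-a))=3.048617920; dist=6371·c=19422.745 ≈ 19422.7 km; running total=32732.1 km
Leg 3 bearing: y=sinΔλ·cosφ2=-0.07480440, x=cosφ1·sinφ2-sinφ1·cosφ2·cosΔλ=0.05498840; θ=atan2(y, x)=-53.6806° <0 so +360° → 306.3194° ≈ 306.3°
Leg 4: φ1=0.6561775, φ2=0.9735464, Δφ=0.3173689, Δλ=-1.5597676 rad; a=sin²(Δφ/2)+cosφ1·cosφ2·sin²(Δλ/2)=0.2453046321; c=2·atan2(√a, √(1-a))=1.036319691; dist=6371·c=6602.393 ≈ 6602.4 km; running total=39334.5 km
Leg 4 bearing: y=sinΔλ·cosφ2=-0.56233640, x=cosφ1·sinφ2-sinφ1·cosφ2·cosΔλ=0.65138226; θ=atan2(y, x)=-40.8039° <0 so +360° → 319.1961° ≈ 319.2°
Leg 5: φ1=0.9735464, φ2=-0.1091267, Δφ=-1.0826731, Δλ=1.2085009 rad; a=sin²(Δφ/2)+cosφ1·cosφ2·sin²(Δλ/2)=0.4459628036; c=2·atan2(√a, √(1-a))=1.462510434; dist=6371·c=9317.654 ≈ 9317.7 km; running total=48652.2 km
Leg 5 bearing: y=sinΔλ·cosφ2=0.92952346, x=cosφ1·sinφ2-sinφ1·cosφ2·cosΔλ=-0.35257066; θ=atan2(y, x)=110.7719° ≈ 110.8°
Leg 6: φ1=-0.1091267, φ2=0.4401214, Δφ=0.5492481, Δλ=-0.9008150 rad; a=sin²(Δφ/2)+cosφ1·cosφ2·sin²(Δλ/2)=0.2439750998; c=2·atan2(√a, √(1-a))=1.033226843; dist=6371·c=6582.688 ≈ 6582.7 km; running total=55234.9 km
Leg 6 bearing: y=sinΔλ·cosφ2=-0.70913393, x=cosφ1·sinφ2-sinφ1·cosφ2·cosΔλ=0.48469999; θ=atan2(y, x)=-55.6470° <0 so +360° → 304.3530° ≈ 304.4°

Leg 1: dist=2258.2 km, bearing=301.8°
Leg 2: dist=11051.2 km, bearing=226.8°
Leg 3: dist=19422.7 km, bearing=306.3°
Leg 4: dist=6602.4 km, bearing=319.2°
Leg 5: dist=9317.7 km, bearing=110.8°
Leg 6: dist=6582.7 km, bearing=304.4°
Total: 55234.9 km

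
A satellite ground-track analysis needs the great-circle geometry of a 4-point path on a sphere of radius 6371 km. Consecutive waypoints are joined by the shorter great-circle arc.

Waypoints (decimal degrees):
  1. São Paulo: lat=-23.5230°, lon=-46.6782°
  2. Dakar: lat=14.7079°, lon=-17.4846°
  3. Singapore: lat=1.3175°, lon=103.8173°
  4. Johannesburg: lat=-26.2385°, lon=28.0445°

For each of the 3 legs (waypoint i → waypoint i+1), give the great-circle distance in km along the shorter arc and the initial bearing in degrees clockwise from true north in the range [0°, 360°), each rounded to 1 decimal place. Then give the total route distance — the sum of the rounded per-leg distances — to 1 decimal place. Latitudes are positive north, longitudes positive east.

Leg 1: dist=5305.2 km, bearing=39.6°
Leg 2: dist=13318.1 km, bearing=79.8°
Leg 3: dist=8658.2 km, bearing=242.8°
Total: 27281.5 km

Leg 1: φ1=-0.4105538, φ2=0.2567013, Δφ=0.6672551, Δλ=0.5095244 rad; a=sin²(Δφ/2)+cosφ1·cosφ2·sin²(Δλ/2)=0.1635640913; c=2·atan2(√a, √(1-a))=0.832712261; dist=6371·c=5305.210 ≈ 5305.2 km; running total=5305.2 km
Leg 1 bearing: y=sinΔλ·cosφ2=0.47177953, x=cosφ1·sinφ2-sinφ1·cosφ2·cosΔλ=0.56979610; θ=atan2(y, x)=39.6241° ≈ 39.6°
Leg 2: φ1=0.2567013, φ2=0.0229947, Δφ=-0.2337066, Δλ=2.1171175 rad; a=sin²(Δφ/2)+cosφ1·cosφ2·sin²(Δλ/2)=0.7482764072; c=2·atan2(√a, √(1-a))=2.090419188; dist=6371·c=13318.061 ≈ 13318.1 km; running total=18623.3 km
Leg 2 bearing: y=sinΔλ·cosφ2=0.85421572, x=cosφ1·sinφ2-sinφ1·cosφ2·cosΔλ=0.15411299; θ=atan2(y, x)=79.7730° ≈ 79.8°
Leg 3: φ1=0.0229947, φ2=-0.4579482, Δφ=-0.4809429, Δλ=-1.3224848 rad; a=sin²(Δφ/2)+cosφ1·cosφ2·sin²(Δλ/2)=0.3948897427; c=2·atan2(√a, √(1-a))=1.358995818; dist=6371·c=8658.162 ≈ 8658.2 km; running total=27281.5 km
Leg 3 bearing: y=sinΔλ·cosφ2=-0.86945060, x=cosφ1·sinφ2-sinφ1·cosφ2·cosΔλ=-0.44706039; θ=atan2(y, x)=-117.2116° <0 so +360° → 242.7884° ≈ 242.8°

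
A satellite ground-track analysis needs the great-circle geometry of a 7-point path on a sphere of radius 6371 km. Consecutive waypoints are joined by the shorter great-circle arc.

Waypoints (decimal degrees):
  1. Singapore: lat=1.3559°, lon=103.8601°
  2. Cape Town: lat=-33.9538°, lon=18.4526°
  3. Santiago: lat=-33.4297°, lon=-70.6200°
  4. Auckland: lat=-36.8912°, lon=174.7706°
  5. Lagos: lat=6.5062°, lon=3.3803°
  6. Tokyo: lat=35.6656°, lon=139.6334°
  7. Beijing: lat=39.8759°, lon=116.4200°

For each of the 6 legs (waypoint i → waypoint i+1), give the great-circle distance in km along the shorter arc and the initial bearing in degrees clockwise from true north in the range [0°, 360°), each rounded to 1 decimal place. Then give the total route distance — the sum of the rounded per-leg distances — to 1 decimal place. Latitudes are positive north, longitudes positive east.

Leg 1: dist=9668.6 km, bearing=235.9°
Leg 2: dist=7939.7 km, bearing=241.7°
Leg 3: dist=9671.3 km, bearing=226.7°
Leg 4: dist=16525.3 km, bearing=196.6°
Leg 5: dist=13469.6 km, bearing=41.0°
Leg 6: dist=2087.0 km, bearing=289.9°
Total: 59361.5 km

Leg 1: φ1=0.0236649, φ2=-0.5926056, Δφ=-0.6162705, Δλ=-1.4906421 rad; a=sin²(Δφ/2)+cosφ1·cosφ2·sin²(Δλ/2)=0.4734094813; c=2·atan2(√a, √(1-a))=1.517590190; dist=6371·c=9668.567 ≈ 9668.6 km; running total=9668.6 km
Leg 1 bearing: y=sinΔλ·cosφ2=-0.82682502, x=cosφ1·sinφ2-sinφ1·cosφ2·cosΔλ=-0.55993943; θ=atan2(y, x)=-124.1065° <0 so +360° → 235.8935° ≈ 235.9°
Leg 2: φ1=-0.5926056, φ2=-0.5834583, Δφ=0.0091473, Δλ=-1.5546101 rad; a=sin²(Δφ/2)+cosφ1·cosφ2·sin²(Δλ/2)=0.3405484757; c=2·atan2(√a, √(1-a))=1.246224447; dist=6371·c=7939.696 ≈ 7939.7 km; running total=17608.3 km
Leg 2 bearing: y=sinΔλ·cosφ2=-0.83445308, x=cosφ1·sinφ2-sinφ1·cosφ2·cosΔλ=-0.44943176; θ=atan2(y, x)=-118.3067° <0 so +360° → 241.6933° ≈ 241.7°
Leg 3: φ1=-0.5834583, φ2=-0.6438729, Δφ=-0.0604146, Δλ=4.2828739 rad; a=sin²(Δφ/2)+cosφ1·cosφ2·sin²(Δλ/2)=0.4736199950; c=2·atan2(√a, √(1-a))=1.518011809; dist=6371·c=9671.253 ≈ 9671.3 km; running total=27279.6 km
Leg 3 bearing: y=sinΔλ·cosφ2=-0.72713138, x=cosφ1·sinφ2-sinφ1·cosφ2·cosΔλ=-0.68446793; θ=atan2(y, x)=-133.2688° <0 so +360° → 226.7312° ≈ 226.7°
Leg 4: φ1=-0.6438729, φ2=0.1135546, Δφ=0.7574275, Δλ=-2.9913250 rad; a=sin²(Δφ/2)+cosφ1·cosφ2·sin²(Δλ/2)=0.9268457596; c=2·atan2(√a, √(1-a))=2.593829423; dist=6371·c=16525.287 ≈ 16525.3 km; running total=43804.9 km
Leg 4 bearing: y=sinΔλ·cosφ2=-0.14873859, x=cosφ1·sinφ2-sinφ1·cosφ2·cosΔλ=-0.49908679; θ=atan2(y, x)=-163.4048° <0 so +360° → 196.5952° ≈ 196.6°
Leg 5: φ1=0.1135546, φ2=0.6224821, Δφ=0.5089275, Δλ=2.3780652 rad; a=sin²(Δφ/2)+cosφ1·cosφ2·sin²(Δλ/2)=0.7585285676; c=2·atan2(√a, √(1-a))=2.114205569; dist=6371·c=13469.604 ≈ 13469.6 km; running total=57274.5 km
Leg 5 bearing: y=sinΔλ·cosφ2=0.56177678, x=cosφ1·sinφ2-sinφ1·cosφ2·cosΔλ=0.64580087; θ=atan2(y, x)=41.0197° ≈ 41.0°
Leg 6: φ1=0.6224821, φ2=0.6959657, Δφ=0.0734836, Δλ=-0.4051503 rad; a=sin²(Δφ/2)+cosφ1·cosφ2·sin²(Δλ/2)=0.0265872357; c=2·atan2(√a, √(1-a))=0.327574493; dist=6371·c=2086.977 ≈ 2087.0 km; running total=59361.5 km
Leg 6 bearing: y=sinΔλ·cosφ2=-0.30248973, x=cosφ1·sinφ2-sinφ1·cosφ2·cosΔλ=0.10964207; θ=atan2(y, x)=-70.0762° <0 so +360° → 289.9238° ≈ 289.9°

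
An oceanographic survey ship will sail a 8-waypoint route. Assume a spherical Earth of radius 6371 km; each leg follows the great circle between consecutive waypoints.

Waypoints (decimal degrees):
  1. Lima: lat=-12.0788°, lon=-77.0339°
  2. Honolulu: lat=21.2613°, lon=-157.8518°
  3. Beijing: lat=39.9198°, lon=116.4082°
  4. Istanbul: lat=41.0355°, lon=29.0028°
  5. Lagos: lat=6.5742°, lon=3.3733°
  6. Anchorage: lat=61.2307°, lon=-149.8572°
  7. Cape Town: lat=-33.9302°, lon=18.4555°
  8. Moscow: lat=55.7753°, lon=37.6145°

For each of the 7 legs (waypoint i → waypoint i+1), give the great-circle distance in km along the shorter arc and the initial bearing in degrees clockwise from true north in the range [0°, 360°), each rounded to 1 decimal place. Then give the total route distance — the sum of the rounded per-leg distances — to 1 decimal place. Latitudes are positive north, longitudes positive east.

Leg 1: φ1=-0.2108148, φ2=0.3710797, Δφ=0.5818945, Δλ=-1.4105384 rad; a=sin²(Δφ/2)+cosφ1·cosφ2·sin²(Δλ/2)=0.4652308790; c=2·atan2(√a, √(1-a))=1.501201920; dist=6371·c=9564.157 ≈ 9564.2 km; running total=9564.2 km
Leg 1 bearing: y=sinΔλ·cosφ2=-0.91999469, x=cosφ1·sinφ2-sinφ1·cosφ2·cosΔλ=0.38571259; θ=atan2(y, x)=-67.2539° <0 so +360° → 292.7461° ≈ 292.7°
Leg 2: φ1=0.3710797, φ2=0.6967319, Δφ=0.3256523, Δλ=4.7867400 rad; a=sin²(Δφ/2)+cosφ1·cosφ2·sin²(Δλ/2)=0.3571036707; c=2·atan2(√a, √(1-a))=1.280962842; dist=6371·c=8161.014 ≈ 8161.0 km; running total=17725.2 km
Leg 2 bearing: y=sinΔλ·cosφ2=-0.76482455, x=cosφ1·sinφ2-sinφ1·cosφ2·cosΔλ=0.57737852; θ=atan2(y, x)=-52.9502° <0 so +360° → 307.0498° ≈ 307.0°
Leg 3: φ1=0.6967319, φ2=0.7162046, Δφ=0.0194726, Δλ=-1.5255120 rad; a=sin²(Δφ/2)+cosφ1·cosφ2·sin²(Δλ/2)=0.2762544548; c=2·atan2(√a, √(1-a))=1.106838445; dist=6371·c=7051.668 ≈ 7051.7 km; running total=24776.9 km
Leg 3 bearing: y=sinΔλ·cosφ2=-0.75352967, x=cosφ1·sinφ2-sinφ1·cosφ2·cosΔλ=0.48160644; θ=atan2(y, x)=-57.4160° <0 so +360° → 302.5840° ≈ 302.6°
Leg 4: φ1=0.7162046, φ2=0.1147414, Δφ=-0.6014631, Δλ=-0.4473192 rad; a=sin²(Δφ/2)+cosφ1·cosφ2·sin²(Δλ/2)=0.1246096628; c=2·atan2(√a, √(1-a))=0.721553188; dist=6371·c=4597.015 ≈ 4597.0 km; running total=29373.9 km
Leg 4 bearing: y=sinΔλ·cosφ2=-0.42970575, x=cosφ1·sinφ2-sinφ1·cosφ2·cosΔλ=-0.50167853; θ=atan2(y, x)=-139.4188° <0 so +360° → 220.5812° ≈ 220.6°
Leg 5: φ1=0.1147414, φ2=1.0686773, Δφ=0.9539359, Δλ=-2.6743767 rad; a=sin²(Δφ/2)+cosφ1·cosφ2·sin²(Δλ/2)=0.6632597503; c=2·atan2(√a, √(1-a))=1.903415223; dist=6371·c=12126.658 ≈ 12126.7 km; running total=41500.6 km
Leg 5 bearing: y=sinΔλ·cosφ2=-0.21677146, x=cosφ1·sinφ2-sinφ1·cosφ2·cosΔλ=0.91999736; θ=atan2(y, x)=-13.2583° <0 so +360° → 346.7417° ≈ 346.7°
Leg 6: φ1=1.0686773, φ2=-0.5921937, Δφ=-1.6608710, Δλ=2.9376108 rad; a=sin²(Δφ/2)+cosφ1·cosφ2·sin²(Δλ/2)=0.9401671061; c=2·atan2(√a, √(1-a))=2.647362630; dist=6371·c=16866.347 ≈ 16866.3 km; running total=58366.9 km
Leg 6 bearing: y=sinΔλ·cosφ2=0.16807621, x=cosφ1·sinφ2-sinφ1·cosφ2·cosΔλ=0.44357870; θ=atan2(y, x)=20.7522° ≈ 20.8°
Leg 7: φ1=-0.5921937, φ2=0.9734626, Δφ=1.5656563, Δλ=0.3343876 rad; a=sin²(Δφ/2)+cosφ1·cosφ2·sin²(Δλ/2)=0.5103540046; c=2·atan2(√a, √(1-a))=1.591505816; dist=6371·c=10139.484 ≈ 10139.5 km; running total=68506.4 km
Leg 7 bearing: y=sinΔλ·cosφ2=0.18458758, x=cosφ1·sinφ2-sinφ1·cosφ2·cosΔλ=0.98259788; θ=atan2(y, x)=10.6394° ≈ 10.6°

Leg 1: dist=9564.2 km, bearing=292.7°
Leg 2: dist=8161.0 km, bearing=307.0°
Leg 3: dist=7051.7 km, bearing=302.6°
Leg 4: dist=4597.0 km, bearing=220.6°
Leg 5: dist=12126.7 km, bearing=346.7°
Leg 6: dist=16866.3 km, bearing=20.8°
Leg 7: dist=10139.5 km, bearing=10.6°
Total: 68506.4 km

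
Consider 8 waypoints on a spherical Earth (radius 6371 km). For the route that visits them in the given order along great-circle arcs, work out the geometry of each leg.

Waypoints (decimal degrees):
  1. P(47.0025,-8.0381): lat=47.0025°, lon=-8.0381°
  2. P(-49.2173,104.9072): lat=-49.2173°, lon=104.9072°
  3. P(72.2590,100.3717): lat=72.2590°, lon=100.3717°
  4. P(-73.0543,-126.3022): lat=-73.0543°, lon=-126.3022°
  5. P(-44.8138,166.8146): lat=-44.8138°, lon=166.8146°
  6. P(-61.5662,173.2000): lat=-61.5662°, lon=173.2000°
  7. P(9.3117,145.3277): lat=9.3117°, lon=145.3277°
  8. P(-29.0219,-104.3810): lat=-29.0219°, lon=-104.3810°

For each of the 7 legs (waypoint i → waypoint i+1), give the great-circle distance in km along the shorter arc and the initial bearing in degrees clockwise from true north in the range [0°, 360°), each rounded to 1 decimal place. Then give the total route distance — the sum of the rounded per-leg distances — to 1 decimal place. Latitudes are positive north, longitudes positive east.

Leg 1: dist=15197.4 km, bearing=118.8°
Leg 2: dist=13512.2 km, bearing=358.4°
Leg 3: dist=18504.7 km, bearing=115.5°
Leg 4: dist=4552.5 km, bearing=275.3°
Leg 5: dist=1908.6 km, bearing=169.7°
Leg 6: dist=8245.4 km, bearing=331.3°
Leg 7: dist=12475.5 km, bearing=117.6°
Total: 74396.3 km

Leg 1: φ1=0.8203484, φ2=-0.8590039, Δφ=-1.6793523, Δλ=1.9712674 rad; a=sin²(Δφ/2)+cosφ1·cosφ2·sin²(Δλ/2)=0.8637297684; c=2·atan2(√a, √(1-a))=2.385408487; dist=6371·c=15197.437 ≈ 15197.4 km; running total=15197.4 km
Leg 1 bearing: y=sinΔλ·cosφ2=0.60150980, x=cosφ1·sinφ2-sinφ1·cosφ2·cosΔλ=-0.33013419; θ=atan2(y, x)=118.7599° ≈ 118.8°
Leg 2: φ1=-0.8590039, φ2=1.2611575, Δφ=2.1201614, Δλ=-0.0791594 rad; a=sin²(Δφ/2)+cosφ1·cosφ2·sin²(Δλ/2)=0.7613845552; c=2·atan2(√a, √(1-a))=2.120892376; dist=6371·c=13512.205 ≈ 13512.2 km; running total=28709.6 km
Leg 2 bearing: y=sinΔλ·cosφ2=-0.02409585, x=cosφ1·sinφ2-sinφ1·cosφ2·cosΔλ=0.85213370; θ=atan2(y, x)=-1.6197° <0 so +360° → 358.3803° ≈ 358.4°
Leg 3: φ1=1.2611575, φ2=-1.2750381, Δφ=-2.5361955, Δλ=-3.9562059 rad; a=sin²(Δφ/2)+cosφ1·cosφ2·sin²(Δλ/2)=0.9860147265; c=2·atan2(√a, √(1-a))=2.904519162; dist=6371·c=18504.692 ≈ 18504.7 km; running total=47214.3 km
Leg 3 bearing: y=sinΔλ·cosφ2=0.21202940, x=cosφ1·sinφ2-sinφ1·cosφ2·cosΔλ=-0.10100631; θ=atan2(y, x)=115.4721° ≈ 115.5°
Leg 4: φ1=-1.2750381, φ2=-0.7821484, Δφ=0.4928897, Δλ=5.1158533 rad; a=sin²(Δφ/2)+cosφ1·cosφ2·sin²(Δλ/2)=0.1223094533; c=2·atan2(√a, √(1-a))=0.714560834; dist=6371·c=4552.467 ≈ 4552.5 km; running total=51766.8 km
Leg 4 bearing: y=sinΔλ·cosφ2=-0.65244065, x=cosφ1·sinφ2-sinφ1·cosφ2·cosΔλ=0.06099670; θ=atan2(y, x)=-84.6589° <0 so +360° → 275.3411° ≈ 275.3°
Leg 5: φ1=-0.7821484, φ2=-1.0745329, Δφ=-0.2923845, Δλ=0.1114463 rad; a=sin²(Δφ/2)+cosφ1·cosφ2·sin²(Δλ/2)=0.0222680891; c=2·atan2(√a, √(1-a))=0.299568823; dist=6371·c=1908.553 ≈ 1908.6 km; running total=53675.4 km
Leg 5 bearing: y=sinΔλ·cosφ2=0.05295458, x=cosφ1·sinφ2-sinφ1·cosφ2·cosΔλ=-0.29031827; θ=atan2(y, x)=169.6628° ≈ 169.7°
Leg 6: φ1=-1.0745329, φ2=0.1625198, Δφ=1.2370527, Δλ=-0.4864634 rad; a=sin²(Δφ/2)+cosφ1·cosφ2·sin²(Δλ/2)=0.3634631476; c=2·atan2(√a, √(1-a))=1.294209595; dist=6371·c=8245.409 ≈ 8245.4 km; running total=61920.8 km
Leg 6 bearing: y=sinΔλ·cosφ2=-0.46134207, x=cosφ1·sinφ2-sinφ1·cosφ2·cosΔλ=0.84415297; θ=atan2(y, x)=-28.6573° <0 so +360° → 331.3427° ≈ 331.3°
Leg 7: φ1=0.1625198, φ2=-0.5065277, Δφ=-0.6690475, Δλ=-4.3582390 rad; a=sin²(Δφ/2)+cosφ1·cosφ2·sin²(Δλ/2)=0.6888753963; c=2·atan2(√a, √(1-a))=1.958162223; dist=6371·c=12475.452 ≈ 12475.5 km; running total=74396.3 km
Leg 7 bearing: y=sinΔλ·cosφ2=0.82016834, x=cosφ1·sinφ2-sinφ1·cosφ2·cosΔλ=-0.42968387; θ=atan2(y, x)=117.6499° ≈ 117.6°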